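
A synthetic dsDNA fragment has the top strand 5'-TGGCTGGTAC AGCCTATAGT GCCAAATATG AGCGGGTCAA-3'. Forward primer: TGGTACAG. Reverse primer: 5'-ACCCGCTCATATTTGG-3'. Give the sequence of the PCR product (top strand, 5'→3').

5'-TGGTACAGCCTATAGTGCCAAATATGAGCGGGT-3'

Scanning the template, TGGTACAG occurs at positions 5–12; this primer anneals to the bottom strand there with its 3' end pointing downstream.
Reverse complement of the reverse primer: CCAAATATGAGCGGGT. This occurs on the top strand at positions 22–37.
The product is the template from position 5 through 37 (33 bp).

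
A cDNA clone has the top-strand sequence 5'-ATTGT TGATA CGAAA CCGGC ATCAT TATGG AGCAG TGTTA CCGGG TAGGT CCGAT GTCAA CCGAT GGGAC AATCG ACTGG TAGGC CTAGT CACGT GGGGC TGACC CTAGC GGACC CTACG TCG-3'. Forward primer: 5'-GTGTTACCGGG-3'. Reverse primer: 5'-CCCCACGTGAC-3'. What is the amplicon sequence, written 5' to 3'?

5'-GTGTTACCGGGTAGGTCCGATGTCAACCGATGGGACAATCGACTGGTAGGCCTAGTCACGTGGGG-3'

Forward primer GTGTTACCGGG is found on the top strand at positions 35–45.
Reverse complement of the reverse primer: GTCACGTGGGG. This occurs on the top strand at positions 89–99.
The product is the template from position 35 through 99 (65 bp).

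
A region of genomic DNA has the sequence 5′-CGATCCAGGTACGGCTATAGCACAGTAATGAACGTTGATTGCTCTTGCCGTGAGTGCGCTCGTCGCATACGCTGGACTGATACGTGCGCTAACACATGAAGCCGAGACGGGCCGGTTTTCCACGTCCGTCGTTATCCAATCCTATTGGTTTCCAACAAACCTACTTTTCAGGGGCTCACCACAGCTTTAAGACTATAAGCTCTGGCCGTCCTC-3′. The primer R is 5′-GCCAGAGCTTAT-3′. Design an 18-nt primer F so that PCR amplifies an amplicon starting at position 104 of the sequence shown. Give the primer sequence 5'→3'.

5'-GAGACGGGCCGGTTTTCC-3'

The reverse primer's reverse complement ATAAGCTCTGGC matches the template at positions 195–206; the product starts at position 104.
The forward primer is identical to the top strand over positions 104–121: GAGACGGGCCGGTTTTCC.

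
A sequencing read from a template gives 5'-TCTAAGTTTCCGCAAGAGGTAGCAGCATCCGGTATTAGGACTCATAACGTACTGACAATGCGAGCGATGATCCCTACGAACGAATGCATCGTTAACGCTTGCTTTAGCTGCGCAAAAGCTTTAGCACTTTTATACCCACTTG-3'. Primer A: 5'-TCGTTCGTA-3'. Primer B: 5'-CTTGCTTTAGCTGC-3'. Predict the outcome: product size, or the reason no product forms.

Primer A (TCGTTCGTA) has reverse complement TACGAACGA, which matches the top strand at positions 75–83; primer A anneals to the top strand there with its 3' end pointing upstream toward position 75.
Primer B (CTTGCTTTAGCTGC) matches the top strand directly at positions 98–111; it anneals to the bottom strand with its 3' end pointing downstream toward position 111.
The 3' ends diverge (primer A extends toward position 1, primer B toward position 142), so the primers never converge on a shared product.

No product — the primers' 3' ends point away from each other.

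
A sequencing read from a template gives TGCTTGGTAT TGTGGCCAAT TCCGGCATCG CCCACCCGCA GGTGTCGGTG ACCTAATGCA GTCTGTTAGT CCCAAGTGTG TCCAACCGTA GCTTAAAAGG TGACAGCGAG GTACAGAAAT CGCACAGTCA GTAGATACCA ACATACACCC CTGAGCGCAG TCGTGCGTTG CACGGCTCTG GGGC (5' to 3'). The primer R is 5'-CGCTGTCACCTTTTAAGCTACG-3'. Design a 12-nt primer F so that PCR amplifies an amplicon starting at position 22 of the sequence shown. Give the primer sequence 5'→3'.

5'-CCGGCATCGCCC-3'

The reverse primer's reverse complement CGTAGCTTAAAAGGTGACAGCG matches the template at positions 87–108; the product starts at position 22.
The forward primer is identical to the top strand over positions 22–33: CCGGCATCGCCC.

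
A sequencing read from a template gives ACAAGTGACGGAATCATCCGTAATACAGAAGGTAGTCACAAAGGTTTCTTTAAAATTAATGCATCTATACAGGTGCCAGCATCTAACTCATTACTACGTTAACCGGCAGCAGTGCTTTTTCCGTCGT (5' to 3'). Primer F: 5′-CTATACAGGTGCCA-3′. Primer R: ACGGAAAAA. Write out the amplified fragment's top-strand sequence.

5'-CTATACAGGTGCCAGCATCTAACTCATTACTACGTTAACCGGCAGCAGTGCTTTTTCCGT-3'

Scanning the template, CTATACAGGTGCCA occurs at positions 65–78; this primer anneals to the bottom strand there with its 3' end pointing downstream.
Taking the reverse complement of ACGGAAAAA gives TTTTTCCGT, found at positions 116–124 on the template; the primer anneals here to the top strand with its 3' end pointing upstream.
The product is the template from position 65 through 124 (60 bp).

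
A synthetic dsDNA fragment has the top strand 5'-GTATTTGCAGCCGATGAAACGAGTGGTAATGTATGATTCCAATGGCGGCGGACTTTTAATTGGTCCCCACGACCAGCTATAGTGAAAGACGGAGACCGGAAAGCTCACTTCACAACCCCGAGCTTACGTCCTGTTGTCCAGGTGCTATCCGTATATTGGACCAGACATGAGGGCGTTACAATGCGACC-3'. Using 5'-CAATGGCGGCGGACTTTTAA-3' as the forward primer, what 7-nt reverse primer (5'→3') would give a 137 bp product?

The forward primer binds at positions 40–59, so a 137 bp product ends at position 40 + 137 − 1 = 176.
The reverse primer anneals to the top strand over positions 170–176, i.e. to AGGGCGT.
Its sequence written 5'→3' is the reverse complement: ACGCCCT.

5'-ACGCCCT-3'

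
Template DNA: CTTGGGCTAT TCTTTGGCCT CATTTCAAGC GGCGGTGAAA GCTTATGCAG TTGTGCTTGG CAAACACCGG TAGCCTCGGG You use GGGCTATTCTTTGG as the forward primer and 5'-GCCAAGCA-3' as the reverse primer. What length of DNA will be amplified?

58 bp

Forward primer GGGCTATTCTTTGG is found on the top strand at positions 4–17.
The reverse primer's reverse complement is TGCTTGGC, which matches the template at positions 54–61.
Product length = (reverse-primer end) − (forward-primer start) + 1 = 61 − 4 + 1 = 58 bp.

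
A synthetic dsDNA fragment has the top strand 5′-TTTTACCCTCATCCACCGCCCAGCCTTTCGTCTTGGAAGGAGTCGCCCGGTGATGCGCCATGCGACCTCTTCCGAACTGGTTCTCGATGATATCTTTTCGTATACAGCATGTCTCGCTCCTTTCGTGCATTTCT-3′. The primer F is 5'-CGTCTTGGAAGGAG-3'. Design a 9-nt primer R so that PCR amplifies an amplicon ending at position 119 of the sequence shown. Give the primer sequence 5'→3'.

5'-GAGCGAGAC-3'

The forward primer binds at positions 29–42; the product's 3' end on the top strand is position 119.
The reverse primer anneals to the top strand over positions 111–119, i.e. to GTCTCGCTC.
Its sequence written 5'→3' is the reverse complement: GAGCGAGAC.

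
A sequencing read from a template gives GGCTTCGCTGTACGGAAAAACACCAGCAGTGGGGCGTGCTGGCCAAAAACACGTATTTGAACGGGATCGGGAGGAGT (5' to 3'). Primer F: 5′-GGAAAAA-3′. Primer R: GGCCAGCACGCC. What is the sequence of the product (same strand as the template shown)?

5'-GGAAAAACACCAGCAGTGGGGCGTGCTGGCC-3'

Forward primer GGAAAAA is found on the top strand at positions 14–20.
The reverse primer's reverse complement is GGCGTGCTGGCC, which matches the template at positions 33–44.
The product is the template from position 14 through 44 (31 bp).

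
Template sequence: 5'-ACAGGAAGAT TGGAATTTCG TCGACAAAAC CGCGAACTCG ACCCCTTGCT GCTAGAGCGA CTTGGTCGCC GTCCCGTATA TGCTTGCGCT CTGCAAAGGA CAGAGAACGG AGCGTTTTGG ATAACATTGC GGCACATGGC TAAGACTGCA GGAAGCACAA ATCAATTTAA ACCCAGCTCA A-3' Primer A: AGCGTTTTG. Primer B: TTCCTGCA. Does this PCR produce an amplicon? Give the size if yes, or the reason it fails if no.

Yes — a 44 bp product.

Primer A (AGCGTTTTG) matches the top strand at positions 111–119; it acts as a forward primer.
Primer B's reverse complement is TGCAGGAA, matching the top strand at positions 147–154; it acts as a reverse primer.
The 3' ends face each other across positions 111–154, giving a 44 bp product.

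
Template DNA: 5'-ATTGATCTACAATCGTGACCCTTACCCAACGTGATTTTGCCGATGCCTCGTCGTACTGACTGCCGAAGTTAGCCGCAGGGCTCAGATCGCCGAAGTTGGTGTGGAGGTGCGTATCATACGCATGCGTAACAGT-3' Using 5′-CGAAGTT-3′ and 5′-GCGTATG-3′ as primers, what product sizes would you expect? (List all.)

The forward primer CGAAGTT matches the top strand at positions 64–70, 91–97.
The reverse primer's reverse complement is CATACGC, matching at positions 115–121.
Each forward site pairs with the reverse site to give a product ending at position 121: sizes 58, 31 bp.

58 bp, 31 bp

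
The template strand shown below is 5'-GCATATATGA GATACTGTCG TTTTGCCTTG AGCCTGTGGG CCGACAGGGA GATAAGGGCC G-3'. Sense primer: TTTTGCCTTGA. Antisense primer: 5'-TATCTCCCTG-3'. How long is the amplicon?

Forward primer TTTTGCCTTGA is found on the top strand at positions 21–31.
Taking the reverse complement of TATCTCCCTG gives CAGGGAGATA, found at positions 45–54 on the template; the primer anneals here to the top strand with its 3' end pointing upstream.
The product runs from position 21 to position 54, so its length is 54 − 21 + 1 = 34 bp.

34 bp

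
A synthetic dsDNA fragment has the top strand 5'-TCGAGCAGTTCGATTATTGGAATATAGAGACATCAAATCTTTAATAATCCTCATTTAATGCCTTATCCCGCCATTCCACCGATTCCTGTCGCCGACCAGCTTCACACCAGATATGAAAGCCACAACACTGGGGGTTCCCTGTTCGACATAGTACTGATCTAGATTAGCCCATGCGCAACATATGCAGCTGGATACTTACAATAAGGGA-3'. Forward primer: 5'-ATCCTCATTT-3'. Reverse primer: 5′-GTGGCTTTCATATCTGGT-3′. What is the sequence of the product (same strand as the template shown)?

5'-ATCCTCATTTAATGCCTTATCCCGCCATTCCACCGATTCCTGTCGCCGACCAGCTTCACACCAGATATGAAAGCCAC-3'

The forward primer matches the template at positions 47–56.
Taking the reverse complement of GTGGCTTTCATATCTGGT gives ACCAGATATGAAAGCCAC, found at positions 106–123 on the template; the primer anneals here to the top strand with its 3' end pointing upstream.
The product is the template from position 47 through 123 (77 bp).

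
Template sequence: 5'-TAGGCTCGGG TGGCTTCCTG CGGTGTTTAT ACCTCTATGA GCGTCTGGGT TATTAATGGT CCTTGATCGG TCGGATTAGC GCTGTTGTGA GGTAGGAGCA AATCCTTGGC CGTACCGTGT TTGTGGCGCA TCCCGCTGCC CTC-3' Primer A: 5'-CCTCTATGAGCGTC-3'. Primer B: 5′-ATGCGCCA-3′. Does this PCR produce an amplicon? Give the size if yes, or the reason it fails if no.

Yes — a 100 bp product.

Primer A (CCTCTATGAGCGTC) matches the top strand at positions 32–45; it acts as a forward primer.
Primer B's reverse complement is TGGCGCAT, matching the top strand at positions 124–131; it acts as a reverse primer.
The 3' ends face each other across positions 32–131, giving a 100 bp product.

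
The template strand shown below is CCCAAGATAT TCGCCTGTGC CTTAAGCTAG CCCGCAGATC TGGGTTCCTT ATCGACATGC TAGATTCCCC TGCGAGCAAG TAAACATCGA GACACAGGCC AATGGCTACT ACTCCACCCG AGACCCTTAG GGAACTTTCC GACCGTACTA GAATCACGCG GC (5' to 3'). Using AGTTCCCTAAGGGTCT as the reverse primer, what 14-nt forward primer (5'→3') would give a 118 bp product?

5'-GCCTTAAGCTAGCC-3'

The reverse primer's reverse complement AGACCCTTAGGGAACT matches the template at positions 121–136, so the product ends at position 136.
A 118 bp product then starts at position 136 − 118 + 1 = 19.
The forward primer is identical to the top strand there: GCCTTAAGCTAGCC.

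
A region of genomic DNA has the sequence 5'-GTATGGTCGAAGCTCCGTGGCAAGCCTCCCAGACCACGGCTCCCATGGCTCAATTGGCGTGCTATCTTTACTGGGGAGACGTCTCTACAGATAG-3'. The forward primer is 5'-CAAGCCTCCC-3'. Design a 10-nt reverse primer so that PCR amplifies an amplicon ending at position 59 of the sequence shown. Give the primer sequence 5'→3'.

The forward primer binds at positions 21–30; the product's 3' end on the top strand is position 59.
The reverse primer anneals to the top strand over positions 50–59, i.e. to TCAATTGGCG.
Its sequence written 5'→3' is the reverse complement: CGCCAATTGA.

5'-CGCCAATTGA-3'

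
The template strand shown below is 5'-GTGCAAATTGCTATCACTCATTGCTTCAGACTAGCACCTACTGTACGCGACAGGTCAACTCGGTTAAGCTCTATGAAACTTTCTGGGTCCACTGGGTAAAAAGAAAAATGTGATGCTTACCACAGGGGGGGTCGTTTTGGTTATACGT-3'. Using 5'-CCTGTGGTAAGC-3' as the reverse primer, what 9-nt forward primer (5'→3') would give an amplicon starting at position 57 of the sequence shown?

5'-AACTCGGTT-3'

The reverse primer's reverse complement GCTTACCACAGG matches the template at positions 115–126; the product starts at position 57.
The forward primer is identical to the top strand over positions 57–65: AACTCGGTT.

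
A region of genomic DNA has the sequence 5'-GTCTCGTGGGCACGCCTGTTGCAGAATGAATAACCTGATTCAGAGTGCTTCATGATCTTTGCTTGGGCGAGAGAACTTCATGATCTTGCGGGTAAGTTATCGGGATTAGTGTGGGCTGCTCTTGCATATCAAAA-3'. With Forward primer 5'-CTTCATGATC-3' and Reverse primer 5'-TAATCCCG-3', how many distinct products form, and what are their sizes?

The forward primer CTTCATGATC matches the top strand at positions 48–57, 76–85.
The reverse primer's reverse complement is CGGGATTA, matching at positions 101–108.
Each forward site pairs with the reverse site to give a product ending at position 108: sizes 61, 33 bp.

Two products: 61 bp, 33 bp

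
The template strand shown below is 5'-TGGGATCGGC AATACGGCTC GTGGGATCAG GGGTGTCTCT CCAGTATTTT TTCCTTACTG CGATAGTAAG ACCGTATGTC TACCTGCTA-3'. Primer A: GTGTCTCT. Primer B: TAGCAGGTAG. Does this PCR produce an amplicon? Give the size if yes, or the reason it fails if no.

Primer A (GTGTCTCT) matches the top strand at positions 33–40; it acts as a forward primer.
Primer B's reverse complement is CTACCTGCTA, matching the top strand at positions 80–89; it acts as a reverse primer.
The 3' ends face each other across positions 33–89, giving a 57 bp product.

Yes — a 57 bp product.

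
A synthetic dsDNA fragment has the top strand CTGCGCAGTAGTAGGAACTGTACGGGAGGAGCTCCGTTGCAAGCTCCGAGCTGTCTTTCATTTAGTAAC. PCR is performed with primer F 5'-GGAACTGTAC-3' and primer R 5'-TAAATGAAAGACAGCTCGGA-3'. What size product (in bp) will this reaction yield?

Forward primer GGAACTGTAC is found on the top strand at positions 14–23.
The reverse primer's reverse complement is TCCGAGCTGTCTTTCATTTA, which matches the template at positions 45–64.
The product runs from position 14 to position 64, so its length is 64 − 14 + 1 = 51 bp.

51 bp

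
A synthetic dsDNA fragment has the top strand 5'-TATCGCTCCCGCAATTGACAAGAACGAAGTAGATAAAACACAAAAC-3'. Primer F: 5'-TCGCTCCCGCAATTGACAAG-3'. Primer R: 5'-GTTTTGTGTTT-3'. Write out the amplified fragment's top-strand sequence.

5'-TCGCTCCCGCAATTGACAAGAACGAAGTAGATAAAACACAAAAC-3'

The forward primer matches the template at positions 3–22.
Taking the reverse complement of GTTTTGTGTTT gives AAACACAAAAC, found at positions 36–46 on the template; the primer anneals here to the top strand with its 3' end pointing upstream.
The product is the template from position 3 through 46 (44 bp).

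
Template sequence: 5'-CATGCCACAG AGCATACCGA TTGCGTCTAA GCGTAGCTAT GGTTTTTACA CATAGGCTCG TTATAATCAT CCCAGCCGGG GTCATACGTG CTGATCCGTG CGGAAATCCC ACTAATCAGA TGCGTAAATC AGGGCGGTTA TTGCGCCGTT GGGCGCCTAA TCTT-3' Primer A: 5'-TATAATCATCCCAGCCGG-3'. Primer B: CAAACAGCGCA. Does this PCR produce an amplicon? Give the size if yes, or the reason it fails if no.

Primer B (CAAACAGCGCA) does not match the top strand, and its reverse complement TGCGCTGTTTG does not match either.
With no annealing site for primer B, no amplification occurs.

No product — primer B has no binding site in the template.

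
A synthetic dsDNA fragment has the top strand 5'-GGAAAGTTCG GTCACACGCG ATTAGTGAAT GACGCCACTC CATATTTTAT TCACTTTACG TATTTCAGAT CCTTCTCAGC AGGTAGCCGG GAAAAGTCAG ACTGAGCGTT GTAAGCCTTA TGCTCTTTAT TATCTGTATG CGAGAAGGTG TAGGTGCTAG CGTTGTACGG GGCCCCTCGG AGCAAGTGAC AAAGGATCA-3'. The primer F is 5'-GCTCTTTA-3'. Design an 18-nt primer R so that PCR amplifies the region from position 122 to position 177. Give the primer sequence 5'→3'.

The product's 3' end on the top strand is position 177.
The reverse primer anneals to the top strand over positions 160–177, i.e. to GCGTTGTACGGGGCCCCT.
Its sequence written 5'→3' is the reverse complement: AGGGGCCCCGTACAACGC.

5'-AGGGGCCCCGTACAACGC-3'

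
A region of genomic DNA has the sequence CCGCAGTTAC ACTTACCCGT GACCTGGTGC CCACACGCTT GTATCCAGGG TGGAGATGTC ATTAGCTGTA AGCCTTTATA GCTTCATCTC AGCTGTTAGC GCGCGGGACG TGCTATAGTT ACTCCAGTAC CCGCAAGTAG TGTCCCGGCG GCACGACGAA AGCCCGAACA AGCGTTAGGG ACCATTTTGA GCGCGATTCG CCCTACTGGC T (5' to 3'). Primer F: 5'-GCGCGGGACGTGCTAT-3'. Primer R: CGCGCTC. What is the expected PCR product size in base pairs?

The forward primer matches the template at positions 101–116.
The reverse primer's reverse complement is GAGCGCG, which matches the template at positions 189–195.
The product runs from position 101 to position 195, so its length is 195 − 101 + 1 = 95 bp.

95 bp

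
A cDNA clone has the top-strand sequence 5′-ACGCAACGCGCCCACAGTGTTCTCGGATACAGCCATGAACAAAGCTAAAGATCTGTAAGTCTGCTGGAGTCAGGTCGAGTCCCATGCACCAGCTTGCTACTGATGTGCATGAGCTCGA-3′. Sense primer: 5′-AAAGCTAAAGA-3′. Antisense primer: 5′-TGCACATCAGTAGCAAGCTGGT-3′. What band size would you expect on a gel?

Scanning the template, AAAGCTAAAGA occurs at positions 41–51; this primer anneals to the bottom strand there with its 3' end pointing downstream.
The reverse primer's reverse complement is ACCAGCTTGCTACTGATGTGCA, which matches the template at positions 88–109.
Product length = (reverse-primer end) − (forward-primer start) + 1 = 109 − 41 + 1 = 69 bp.

69 bp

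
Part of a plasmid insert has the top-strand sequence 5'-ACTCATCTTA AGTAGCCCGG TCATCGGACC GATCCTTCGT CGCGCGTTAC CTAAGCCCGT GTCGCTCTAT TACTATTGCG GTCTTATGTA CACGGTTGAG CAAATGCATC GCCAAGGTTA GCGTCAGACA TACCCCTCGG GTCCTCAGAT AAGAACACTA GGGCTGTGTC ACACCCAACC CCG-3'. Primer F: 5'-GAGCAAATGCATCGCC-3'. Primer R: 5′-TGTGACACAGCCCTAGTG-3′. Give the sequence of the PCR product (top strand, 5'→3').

5'-GAGCAAATGCATCGCCAAGGTTAGCGTCAGACATACCCCTCGGGTCCTCAGATAAGAACACTAGGGCTGTGTCACA-3'

Scanning the template, GAGCAAATGCATCGCC occurs at positions 98–113; this primer anneals to the bottom strand there with its 3' end pointing downstream.
Taking the reverse complement of TGTGACACAGCCCTAGTG gives CACTAGGGCTGTGTCACA, found at positions 156–173 on the template; the primer anneals here to the top strand with its 3' end pointing upstream.
The product is the template from position 98 through 173 (76 bp).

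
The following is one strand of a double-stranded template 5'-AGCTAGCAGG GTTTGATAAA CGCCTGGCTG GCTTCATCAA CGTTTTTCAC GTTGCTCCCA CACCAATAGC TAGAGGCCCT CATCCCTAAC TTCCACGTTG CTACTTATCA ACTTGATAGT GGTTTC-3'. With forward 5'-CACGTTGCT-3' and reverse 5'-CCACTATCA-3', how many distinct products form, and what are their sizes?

The forward primer CACGTTGCT matches the top strand at positions 48–56, 94–102.
The reverse primer's reverse complement is TGATAGTGG, matching at positions 114–122.
Each forward site pairs with the reverse site to give a product ending at position 122: sizes 75, 29 bp.

Two products: 75 bp, 29 bp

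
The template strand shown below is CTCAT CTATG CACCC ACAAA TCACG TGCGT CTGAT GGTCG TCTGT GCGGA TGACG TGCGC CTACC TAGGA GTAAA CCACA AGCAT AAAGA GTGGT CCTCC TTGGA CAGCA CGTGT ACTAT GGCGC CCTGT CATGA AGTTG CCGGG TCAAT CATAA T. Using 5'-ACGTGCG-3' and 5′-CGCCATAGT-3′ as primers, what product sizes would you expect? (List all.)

102 bp, 72 bp

The forward primer ACGTGCG matches the top strand at positions 23–29, 53–59.
The reverse primer's reverse complement is ACTATGGCG, matching at positions 116–124.
Each forward site pairs with the reverse site to give a product ending at position 124: sizes 102, 72 bp.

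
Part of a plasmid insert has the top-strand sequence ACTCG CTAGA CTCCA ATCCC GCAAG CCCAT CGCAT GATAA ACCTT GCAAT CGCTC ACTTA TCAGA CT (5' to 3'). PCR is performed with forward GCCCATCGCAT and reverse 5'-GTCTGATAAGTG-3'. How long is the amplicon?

42 bp

The forward primer matches the template at positions 25–35.
The reverse primer's reverse complement is CACTTATCAGAC, which matches the template at positions 55–66.
Product length = (reverse-primer end) − (forward-primer start) + 1 = 66 − 25 + 1 = 42 bp.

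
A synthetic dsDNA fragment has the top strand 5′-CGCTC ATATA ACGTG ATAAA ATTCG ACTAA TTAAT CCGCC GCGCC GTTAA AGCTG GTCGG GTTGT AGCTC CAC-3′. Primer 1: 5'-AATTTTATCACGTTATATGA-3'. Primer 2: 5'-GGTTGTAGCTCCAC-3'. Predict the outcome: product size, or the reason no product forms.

No product — the primers' 3' ends point away from each other.

Primer 1 (AATTTTATCACGTTATATGA) has reverse complement TCATATAACGTGATAAAATT, which matches the top strand at positions 4–23; primer 1 anneals to the top strand there with its 3' end pointing upstream toward position 4.
Primer 2 (GGTTGTAGCTCCAC) matches the top strand directly at positions 60–73; it anneals to the bottom strand with its 3' end pointing downstream toward position 73.
The 3' ends diverge (primer 1 extends toward position 1, primer 2 toward position 73), so the primers never converge on a shared product.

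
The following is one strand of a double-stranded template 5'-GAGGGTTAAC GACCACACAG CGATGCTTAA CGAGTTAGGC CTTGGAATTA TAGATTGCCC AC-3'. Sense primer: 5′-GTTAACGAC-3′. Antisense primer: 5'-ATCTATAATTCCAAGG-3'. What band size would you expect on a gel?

The forward primer matches the template at positions 5–13.
Taking the reverse complement of ATCTATAATTCCAAGG gives CCTTGGAATTATAGAT, found at positions 40–55 on the template; the primer anneals here to the top strand with its 3' end pointing upstream.
Product length = (reverse-primer end) − (forward-primer start) + 1 = 55 − 5 + 1 = 51 bp.

51 bp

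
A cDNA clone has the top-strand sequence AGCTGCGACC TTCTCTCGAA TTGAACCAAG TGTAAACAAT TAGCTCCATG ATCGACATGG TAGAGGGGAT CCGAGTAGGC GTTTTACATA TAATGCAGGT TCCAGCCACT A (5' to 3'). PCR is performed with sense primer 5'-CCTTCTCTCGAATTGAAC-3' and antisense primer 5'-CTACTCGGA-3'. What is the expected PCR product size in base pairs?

The forward primer matches the template at positions 9–26.
The reverse primer's reverse complement is TCCGAGTAG, which matches the template at positions 70–78.
Amplicon spans positions 9–78: 70 bp.

70 bp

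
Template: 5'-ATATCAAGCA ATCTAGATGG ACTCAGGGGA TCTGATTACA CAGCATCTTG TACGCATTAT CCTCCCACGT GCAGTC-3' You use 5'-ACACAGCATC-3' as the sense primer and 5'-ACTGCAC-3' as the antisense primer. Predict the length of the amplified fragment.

38 bp

Forward primer ACACAGCATC is found on the top strand at positions 38–47.
Taking the reverse complement of ACTGCAC gives GTGCAGT, found at positions 69–75 on the template; the primer anneals here to the top strand with its 3' end pointing upstream.
Amplicon spans positions 38–75: 38 bp.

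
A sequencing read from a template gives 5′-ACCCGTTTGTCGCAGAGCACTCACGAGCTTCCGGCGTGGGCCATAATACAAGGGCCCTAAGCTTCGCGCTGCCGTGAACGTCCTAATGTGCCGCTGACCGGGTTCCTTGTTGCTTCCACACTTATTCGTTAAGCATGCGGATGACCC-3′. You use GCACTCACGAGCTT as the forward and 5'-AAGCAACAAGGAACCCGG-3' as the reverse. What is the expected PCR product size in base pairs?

99 bp

The forward primer matches the template at positions 17–30.
The reverse primer's reverse complement is CCGGGTTCCTTGTTGCTT, which matches the template at positions 98–115.
Product length = (reverse-primer end) − (forward-primer start) + 1 = 115 − 17 + 1 = 99 bp.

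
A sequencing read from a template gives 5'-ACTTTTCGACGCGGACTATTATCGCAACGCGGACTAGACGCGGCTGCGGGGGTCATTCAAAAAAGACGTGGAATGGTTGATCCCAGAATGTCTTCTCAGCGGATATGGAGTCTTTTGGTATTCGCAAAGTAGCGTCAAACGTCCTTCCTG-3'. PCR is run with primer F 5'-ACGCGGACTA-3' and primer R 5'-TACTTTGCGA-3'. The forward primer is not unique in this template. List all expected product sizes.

The forward primer ACGCGGACTA matches the top strand at positions 9–18, 27–36.
The reverse primer's reverse complement is TCGCAAAGTA, matching at positions 122–131.
Each forward site pairs with the reverse site to give a product ending at position 131: sizes 123, 105 bp.

123 bp, 105 bp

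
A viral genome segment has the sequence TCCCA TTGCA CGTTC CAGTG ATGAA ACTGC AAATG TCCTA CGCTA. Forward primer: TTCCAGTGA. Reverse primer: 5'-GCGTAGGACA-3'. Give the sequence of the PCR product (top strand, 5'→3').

Forward primer TTCCAGTGA is found on the top strand at positions 13–21.
Taking the reverse complement of GCGTAGGACA gives TGTCCTACGC, found at positions 34–43 on the template; the primer anneals here to the top strand with its 3' end pointing upstream.
The product is the template from position 13 through 43 (31 bp).

5'-TTCCAGTGATGAAACTGCAAATGTCCTACGC-3'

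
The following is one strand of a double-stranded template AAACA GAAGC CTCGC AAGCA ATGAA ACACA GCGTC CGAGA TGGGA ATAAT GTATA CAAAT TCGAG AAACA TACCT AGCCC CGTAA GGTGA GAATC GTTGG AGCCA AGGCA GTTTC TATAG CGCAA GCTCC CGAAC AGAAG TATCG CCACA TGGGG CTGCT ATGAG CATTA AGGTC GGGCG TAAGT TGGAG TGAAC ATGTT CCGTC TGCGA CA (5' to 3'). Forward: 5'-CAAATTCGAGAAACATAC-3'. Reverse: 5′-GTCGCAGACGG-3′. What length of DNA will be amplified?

The forward primer matches the template at positions 56–73.
Reverse complement of the reverse primer: CCGTCTGCGAC. This occurs on the top strand at positions 201–211.
Product length = (reverse-primer end) − (forward-primer start) + 1 = 211 − 56 + 1 = 156 bp.

156 bp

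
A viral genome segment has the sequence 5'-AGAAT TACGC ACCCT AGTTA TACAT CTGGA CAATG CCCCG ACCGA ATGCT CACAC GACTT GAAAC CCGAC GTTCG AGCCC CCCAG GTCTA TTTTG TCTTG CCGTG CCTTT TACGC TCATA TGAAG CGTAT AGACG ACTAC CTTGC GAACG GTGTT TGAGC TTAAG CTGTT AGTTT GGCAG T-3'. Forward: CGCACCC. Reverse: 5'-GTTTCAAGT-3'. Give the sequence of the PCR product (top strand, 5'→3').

5'-CGCACCCTAGTTATACATCTGGACAATGCCCCGACCGAATGCTCACACGACTTGAAAC-3'

Scanning the template, CGCACCC occurs at positions 8–14; this primer anneals to the bottom strand there with its 3' end pointing downstream.
Taking the reverse complement of GTTTCAAGT gives ACTTGAAAC, found at positions 57–65 on the template; the primer anneals here to the top strand with its 3' end pointing upstream.
The product is the template from position 8 through 65 (58 bp).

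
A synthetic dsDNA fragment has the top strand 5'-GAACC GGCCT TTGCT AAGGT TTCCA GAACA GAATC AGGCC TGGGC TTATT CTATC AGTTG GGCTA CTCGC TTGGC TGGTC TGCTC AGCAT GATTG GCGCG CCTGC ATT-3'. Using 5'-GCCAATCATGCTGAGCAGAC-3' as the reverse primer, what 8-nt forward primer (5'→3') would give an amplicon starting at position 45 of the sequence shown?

The reverse primer's reverse complement GTCTGCTCAGCATGATTGGC matches the template at positions 78–97; the product starts at position 45.
The forward primer is identical to the top strand over positions 45–52: CTTATTCT.

5'-CTTATTCT-3'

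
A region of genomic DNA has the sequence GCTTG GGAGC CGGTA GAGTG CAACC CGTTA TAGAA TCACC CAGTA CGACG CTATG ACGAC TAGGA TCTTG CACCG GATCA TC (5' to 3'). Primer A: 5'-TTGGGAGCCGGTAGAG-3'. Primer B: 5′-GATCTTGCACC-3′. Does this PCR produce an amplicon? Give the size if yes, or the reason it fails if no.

No product — both primers anneal to the same strand and extend in the same direction.

Primer A (TTGGGAGCCGGTAGAG) matches the top strand at positions 3–18 (3' end points downstream).
Primer B (GATCTTGCACC) also matches the top strand directly, at positions 64–74 — its reverse complement GGTGCAAGATC is not present.
Both primers anneal to the bottom strand with 3' ends pointing the same way, so neither can prime synthesis back toward the other.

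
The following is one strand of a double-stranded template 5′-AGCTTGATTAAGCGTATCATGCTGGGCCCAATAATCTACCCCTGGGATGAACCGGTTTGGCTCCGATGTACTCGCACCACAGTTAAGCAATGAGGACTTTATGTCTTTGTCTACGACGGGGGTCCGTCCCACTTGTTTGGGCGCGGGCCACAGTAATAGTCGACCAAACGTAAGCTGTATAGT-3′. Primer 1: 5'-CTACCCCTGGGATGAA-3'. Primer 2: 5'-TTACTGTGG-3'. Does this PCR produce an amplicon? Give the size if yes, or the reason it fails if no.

Yes — a 121 bp product.

Primer 1 (CTACCCCTGGGATGAA) matches the top strand at positions 36–51; it acts as a forward primer.
Primer 2's reverse complement is CCACAGTAA, matching the top strand at positions 148–156; it acts as a reverse primer.
The 3' ends face each other across positions 36–156, giving a 121 bp product.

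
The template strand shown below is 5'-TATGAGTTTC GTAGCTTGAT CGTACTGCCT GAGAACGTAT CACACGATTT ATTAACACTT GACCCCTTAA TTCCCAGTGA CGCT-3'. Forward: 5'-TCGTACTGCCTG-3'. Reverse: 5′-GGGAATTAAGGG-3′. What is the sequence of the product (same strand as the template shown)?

Scanning the template, TCGTACTGCCTG occurs at positions 20–31; this primer anneals to the bottom strand there with its 3' end pointing downstream.
The reverse primer's reverse complement is CCCTTAATTCCC, which matches the template at positions 64–75.
The product is the template from position 20 through 75 (56 bp).

5'-TCGTACTGCCTGAGAACGTATCACACGATTTATTAACACTTGACCCCTTAATTCCC-3'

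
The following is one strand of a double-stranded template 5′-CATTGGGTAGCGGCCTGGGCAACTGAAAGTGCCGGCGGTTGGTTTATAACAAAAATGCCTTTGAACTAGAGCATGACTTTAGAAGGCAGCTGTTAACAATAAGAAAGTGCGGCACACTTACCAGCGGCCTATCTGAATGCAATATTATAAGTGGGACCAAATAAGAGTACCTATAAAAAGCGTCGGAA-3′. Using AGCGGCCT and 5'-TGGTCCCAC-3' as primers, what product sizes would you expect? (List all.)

151 bp, 37 bp

The forward primer AGCGGCCT matches the top strand at positions 9–16, 123–130.
The reverse primer's reverse complement is GTGGGACCA, matching at positions 151–159.
Each forward site pairs with the reverse site to give a product ending at position 159: sizes 151, 37 bp.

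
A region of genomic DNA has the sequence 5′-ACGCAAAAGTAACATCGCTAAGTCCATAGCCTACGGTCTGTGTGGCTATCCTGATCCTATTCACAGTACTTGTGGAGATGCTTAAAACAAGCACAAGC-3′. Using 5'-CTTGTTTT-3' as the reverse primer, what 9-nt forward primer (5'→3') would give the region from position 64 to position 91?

5'-CAGTACTTG-3'

The reverse primer's reverse complement AAAACAAG matches the template at positions 84–91; the product starts at position 64.
The forward primer is identical to the top strand over positions 64–72: CAGTACTTG.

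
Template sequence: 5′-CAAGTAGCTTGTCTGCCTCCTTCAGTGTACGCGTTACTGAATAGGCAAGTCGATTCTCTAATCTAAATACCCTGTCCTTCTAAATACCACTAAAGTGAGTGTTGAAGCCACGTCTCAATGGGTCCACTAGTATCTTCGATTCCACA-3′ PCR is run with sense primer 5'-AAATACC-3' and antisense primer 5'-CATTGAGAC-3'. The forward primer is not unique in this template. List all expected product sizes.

The forward primer AAATACC matches the top strand at positions 65–71, 82–88.
The reverse primer's reverse complement is GTCTCAATG, matching at positions 112–120.
Each forward site pairs with the reverse site to give a product ending at position 120: sizes 56, 39 bp.

56 bp, 39 bp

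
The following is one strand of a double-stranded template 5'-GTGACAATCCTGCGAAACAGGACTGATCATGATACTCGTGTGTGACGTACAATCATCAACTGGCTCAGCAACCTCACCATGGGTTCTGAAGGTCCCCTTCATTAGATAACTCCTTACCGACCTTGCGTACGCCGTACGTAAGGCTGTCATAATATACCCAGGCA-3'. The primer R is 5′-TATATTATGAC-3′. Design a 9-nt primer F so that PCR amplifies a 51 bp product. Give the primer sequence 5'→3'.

5'-ATAACTCCT-3'

The reverse primer's reverse complement GTCATAATATA matches the template at positions 146–156, so the product ends at position 156.
A 51 bp product then starts at position 156 − 51 + 1 = 106.
The forward primer is identical to the top strand there: ATAACTCCT.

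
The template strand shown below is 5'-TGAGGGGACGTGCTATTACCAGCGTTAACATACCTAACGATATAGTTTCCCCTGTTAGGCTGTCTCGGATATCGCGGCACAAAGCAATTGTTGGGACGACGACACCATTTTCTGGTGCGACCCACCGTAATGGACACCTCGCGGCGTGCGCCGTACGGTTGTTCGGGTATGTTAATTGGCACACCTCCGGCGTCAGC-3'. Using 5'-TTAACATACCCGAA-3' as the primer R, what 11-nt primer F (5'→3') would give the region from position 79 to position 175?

5'-ACAAAGCAATT-3'

The reverse primer's reverse complement TTCGGGTATGTTAA matches the template at positions 162–175; the product starts at position 79.
The forward primer is identical to the top strand over positions 79–89: ACAAAGCAATT.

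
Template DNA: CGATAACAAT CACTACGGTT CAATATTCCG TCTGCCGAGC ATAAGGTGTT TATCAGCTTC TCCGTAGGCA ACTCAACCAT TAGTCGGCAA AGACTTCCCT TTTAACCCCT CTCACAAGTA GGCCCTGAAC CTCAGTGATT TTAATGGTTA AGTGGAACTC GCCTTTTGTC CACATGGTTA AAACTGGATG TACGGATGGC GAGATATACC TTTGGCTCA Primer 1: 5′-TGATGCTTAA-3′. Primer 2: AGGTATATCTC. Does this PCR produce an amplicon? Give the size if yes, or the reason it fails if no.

No product — primer 1 has no binding site in the template.

Primer 1 (TGATGCTTAA) does not match the top strand, and its reverse complement TTAAGCATCA does not match either.
With no annealing site for primer 1, no amplification occurs.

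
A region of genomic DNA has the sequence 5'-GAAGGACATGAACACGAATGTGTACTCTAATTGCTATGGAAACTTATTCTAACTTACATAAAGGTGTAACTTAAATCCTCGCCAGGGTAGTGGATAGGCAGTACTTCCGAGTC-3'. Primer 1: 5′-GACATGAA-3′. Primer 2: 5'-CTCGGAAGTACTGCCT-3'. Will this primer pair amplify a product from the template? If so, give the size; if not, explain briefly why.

Yes — a 107 bp product.

Primer 1 (GACATGAA) matches the top strand at positions 5–12; it acts as a forward primer.
Primer 2's reverse complement is AGGCAGTACTTCCGAG, matching the top strand at positions 96–111; it acts as a reverse primer.
The 3' ends face each other across positions 5–111, giving a 107 bp product.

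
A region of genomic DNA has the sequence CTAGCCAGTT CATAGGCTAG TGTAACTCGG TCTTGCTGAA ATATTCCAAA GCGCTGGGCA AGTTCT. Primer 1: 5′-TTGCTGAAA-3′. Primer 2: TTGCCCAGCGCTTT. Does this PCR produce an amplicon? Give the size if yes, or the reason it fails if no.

Yes — a 29 bp product.

Primer 1 (TTGCTGAAA) matches the top strand at positions 33–41; it acts as a forward primer.
Primer 2's reverse complement is AAAGCGCTGGGCAA, matching the top strand at positions 48–61; it acts as a reverse primer.
The 3' ends face each other across positions 33–61, giving a 29 bp product.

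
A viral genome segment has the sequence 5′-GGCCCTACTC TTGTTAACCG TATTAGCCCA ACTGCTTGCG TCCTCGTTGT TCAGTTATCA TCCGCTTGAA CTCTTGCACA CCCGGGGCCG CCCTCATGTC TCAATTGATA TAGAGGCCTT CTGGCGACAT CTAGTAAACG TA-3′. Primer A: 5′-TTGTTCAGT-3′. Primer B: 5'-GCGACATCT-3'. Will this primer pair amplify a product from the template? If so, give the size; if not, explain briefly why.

No product — both primers anneal to the same strand and extend in the same direction.

Primer A (TTGTTCAGT) matches the top strand at positions 47–55 (3' end points downstream).
Primer B (GCGACATCT) also matches the top strand directly, at positions 124–132 — its reverse complement AGATGTCGC is not present.
Both primers anneal to the bottom strand with 3' ends pointing the same way, so neither can prime synthesis back toward the other.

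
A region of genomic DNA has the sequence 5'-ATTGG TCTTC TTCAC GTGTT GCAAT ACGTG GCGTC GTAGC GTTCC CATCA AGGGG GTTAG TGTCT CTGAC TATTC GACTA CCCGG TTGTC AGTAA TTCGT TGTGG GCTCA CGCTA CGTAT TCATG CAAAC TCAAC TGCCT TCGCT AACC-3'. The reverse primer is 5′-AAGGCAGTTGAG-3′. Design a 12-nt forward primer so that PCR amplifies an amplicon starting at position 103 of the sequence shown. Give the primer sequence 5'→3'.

The reverse primer's reverse complement CTCAACTGCCTT matches the template at positions 130–141; the product starts at position 103.
The forward primer is identical to the top strand over positions 103–114: TGGGCTCACGCT.

5'-TGGGCTCACGCT-3'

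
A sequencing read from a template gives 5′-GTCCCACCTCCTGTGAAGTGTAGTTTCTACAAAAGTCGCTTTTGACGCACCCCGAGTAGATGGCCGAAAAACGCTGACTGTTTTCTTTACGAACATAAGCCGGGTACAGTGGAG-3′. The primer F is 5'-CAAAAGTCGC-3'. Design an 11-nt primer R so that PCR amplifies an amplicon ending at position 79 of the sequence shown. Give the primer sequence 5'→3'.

5'-AGTCAGCGTTT-3'

The forward primer binds at positions 30–39; the product's 3' end on the top strand is position 79.
The reverse primer anneals to the top strand over positions 69–79, i.e. to AAACGCTGACT.
Its sequence written 5'→3' is the reverse complement: AGTCAGCGTTT.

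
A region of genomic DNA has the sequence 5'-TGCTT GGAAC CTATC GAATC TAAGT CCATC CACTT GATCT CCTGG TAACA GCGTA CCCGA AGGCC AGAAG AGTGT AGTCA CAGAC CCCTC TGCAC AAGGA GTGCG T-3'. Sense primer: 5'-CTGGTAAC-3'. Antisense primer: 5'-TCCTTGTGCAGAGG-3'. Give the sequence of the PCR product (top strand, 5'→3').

5'-CTGGTAACAGCGTACCCGAAGGCCAGAAGAGTGTAGTCACAGACCCCTCTGCACAAGGA-3'

Forward primer CTGGTAAC is found on the top strand at positions 42–49.
Taking the reverse complement of TCCTTGTGCAGAGG gives CCTCTGCACAAGGA, found at positions 87–100 on the template; the primer anneals here to the top strand with its 3' end pointing upstream.
The product is the template from position 42 through 100 (59 bp).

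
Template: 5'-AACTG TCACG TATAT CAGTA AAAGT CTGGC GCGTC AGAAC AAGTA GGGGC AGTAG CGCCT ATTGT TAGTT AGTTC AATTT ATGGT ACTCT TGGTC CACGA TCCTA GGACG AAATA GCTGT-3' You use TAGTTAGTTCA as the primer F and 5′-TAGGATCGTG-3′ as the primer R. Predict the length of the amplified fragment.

Forward primer TAGTTAGTTCA is found on the top strand at positions 66–76.
Reverse complement of the reverse primer: CACGATCCTA. This occurs on the top strand at positions 96–105.
Amplicon spans positions 66–105: 40 bp.

40 bp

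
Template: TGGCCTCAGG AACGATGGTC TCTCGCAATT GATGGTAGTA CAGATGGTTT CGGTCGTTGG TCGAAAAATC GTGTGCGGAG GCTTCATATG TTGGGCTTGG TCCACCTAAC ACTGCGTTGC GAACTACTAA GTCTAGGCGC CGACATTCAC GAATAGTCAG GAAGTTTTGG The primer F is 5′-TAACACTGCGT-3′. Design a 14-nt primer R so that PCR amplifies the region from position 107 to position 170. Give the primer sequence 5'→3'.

5'-CCAAAACTTCCTGA-3'

The product's 3' end on the top strand is position 170.
The reverse primer anneals to the top strand over positions 157–170, i.e. to TCAGGAAGTTTTGG.
Its sequence written 5'→3' is the reverse complement: CCAAAACTTCCTGA.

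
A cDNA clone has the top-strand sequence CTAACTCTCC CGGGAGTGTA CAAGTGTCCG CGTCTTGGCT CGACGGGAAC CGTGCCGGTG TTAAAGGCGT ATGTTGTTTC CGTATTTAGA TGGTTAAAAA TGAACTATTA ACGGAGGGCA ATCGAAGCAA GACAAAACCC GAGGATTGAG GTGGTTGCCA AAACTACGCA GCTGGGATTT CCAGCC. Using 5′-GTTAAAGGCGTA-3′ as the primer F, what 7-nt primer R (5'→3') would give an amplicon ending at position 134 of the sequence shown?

5'-TGTCTTG-3'

The forward primer binds at positions 60–71; the product's 3' end on the top strand is position 134.
The reverse primer anneals to the top strand over positions 128–134, i.e. to CAAGACA.
Its sequence written 5'→3' is the reverse complement: TGTCTTG.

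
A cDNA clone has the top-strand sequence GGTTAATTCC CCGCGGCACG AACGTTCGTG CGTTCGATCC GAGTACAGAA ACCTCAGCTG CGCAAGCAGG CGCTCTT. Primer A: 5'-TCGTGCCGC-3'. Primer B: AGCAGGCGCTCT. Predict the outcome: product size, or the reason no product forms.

No product — the primers' 3' ends point away from each other.

Primer A (TCGTGCCGC) has reverse complement GCGGCACGA, which matches the top strand at positions 13–21; primer A anneals to the top strand there with its 3' end pointing upstream toward position 13.
Primer B (AGCAGGCGCTCT) matches the top strand directly at positions 65–76; it anneals to the bottom strand with its 3' end pointing downstream toward position 76.
The 3' ends diverge (primer A extends toward position 1, primer B toward position 77), so the primers never converge on a shared product.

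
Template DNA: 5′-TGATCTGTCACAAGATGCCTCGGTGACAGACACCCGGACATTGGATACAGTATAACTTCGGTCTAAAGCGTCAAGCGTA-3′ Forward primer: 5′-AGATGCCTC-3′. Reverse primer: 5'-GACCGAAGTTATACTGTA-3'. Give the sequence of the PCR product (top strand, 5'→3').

Forward primer AGATGCCTC is found on the top strand at positions 13–21.
The reverse primer's reverse complement is TACAGTATAACTTCGGTC, which matches the template at positions 46–63.
The product is the template from position 13 through 63 (51 bp).

5'-AGATGCCTCGGTGACAGACACCCGGACATTGGATACAGTATAACTTCGGTC-3'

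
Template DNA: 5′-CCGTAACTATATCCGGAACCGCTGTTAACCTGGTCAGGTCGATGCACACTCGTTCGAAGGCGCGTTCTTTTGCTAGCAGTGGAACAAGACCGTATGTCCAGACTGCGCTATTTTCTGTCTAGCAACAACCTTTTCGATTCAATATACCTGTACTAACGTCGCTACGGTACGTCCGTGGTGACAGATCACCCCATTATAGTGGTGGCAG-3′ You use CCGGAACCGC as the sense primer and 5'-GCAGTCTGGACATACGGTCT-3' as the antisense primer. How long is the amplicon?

The forward primer matches the template at positions 13–22.
The reverse primer's reverse complement is AGACCGTATGTCCAGACTGC, which matches the template at positions 87–106.
The product runs from position 13 to position 106, so its length is 106 − 13 + 1 = 94 bp.

94 bp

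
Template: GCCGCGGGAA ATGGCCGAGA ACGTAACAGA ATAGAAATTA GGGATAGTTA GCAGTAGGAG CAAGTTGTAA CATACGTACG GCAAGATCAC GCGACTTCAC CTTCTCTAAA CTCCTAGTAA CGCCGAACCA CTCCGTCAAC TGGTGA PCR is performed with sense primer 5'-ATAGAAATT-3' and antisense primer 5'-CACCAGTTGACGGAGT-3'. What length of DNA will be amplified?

115 bp

The forward primer matches the template at positions 31–39.
Taking the reverse complement of CACCAGTTGACGGAGT gives ACTCCGTCAACTGGTG, found at positions 130–145 on the template; the primer anneals here to the top strand with its 3' end pointing upstream.
The product runs from position 31 to position 145, so its length is 145 − 31 + 1 = 115 bp.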